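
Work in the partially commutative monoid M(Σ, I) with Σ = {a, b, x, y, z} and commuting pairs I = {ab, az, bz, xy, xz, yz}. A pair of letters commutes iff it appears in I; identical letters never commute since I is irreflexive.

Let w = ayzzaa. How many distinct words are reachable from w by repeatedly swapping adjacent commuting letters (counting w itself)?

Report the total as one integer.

0(a) covers ∅
1(y) covers 0:a
2(z) covers ∅
3(z) covers 2:z
4(a) covers 1:y
5(a) covers 4:a
floor of heap: 0:a, 2:z
completions by unplaced set U, small U first (add the entries for U minus each lowest piece of U):
  |U|=1: {3}:1  {5}:1
  |U|=2: {2,3}:1  {3,5}:2  {4,5}:1
  |U|=3: {1,4,5}:1  {2,3,5}:3  {3,4,5}:3
  |U|=4: {0,1,4,5}:1  {1,3,4,5}:4  {2,3,4,5}:6
  start at 0(a): 10
  start at 2(z): 5
sum over floor = 15

15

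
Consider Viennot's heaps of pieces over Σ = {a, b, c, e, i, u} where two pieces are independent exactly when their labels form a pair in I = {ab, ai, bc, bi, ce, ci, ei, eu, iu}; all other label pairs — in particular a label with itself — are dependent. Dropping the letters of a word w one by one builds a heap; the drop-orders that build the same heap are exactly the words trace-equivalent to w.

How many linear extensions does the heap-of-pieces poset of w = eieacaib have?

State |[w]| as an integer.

#0=e has no predecessor
#1=i has no predecessor
#2=e depends on [0:e]
#3=a depends on [2:e]
#4=c depends on [3:a]
#5=a depends on [4:c]
#6=i depends on [1:i]
#7=b depends on [2:e]
sources: [0:e, 1:i]
N(rest) = Σ N(rest − s) over sources s of rest; N(one piece) = 1:
  size 1 → [5]=1  [6]=1  [7]=1
  size 2 → [1,6]=1  [4,5]=1  [5,6]=2  [5,7]=2  [6,7]=2
  size 3 → [1,5,6]=3  [1,6,7]=3  [3,4,5]=1  [4,5,6]=3  [4,5,7]=3  [5,6,7]=6
  size 4 → [1,4,5,6]=6  [1,5,6,7]=12  [3,4,5,6]=4  [3,4,5,7]=4  [4,5,6,7]=12
  size 5 → [1,3,4,5,6]=10  [1,4,5,6,7]=30  [2,3,4,5,7]=4  [3,4,5,6,7]=20
  size 6 → [0,2,3,4,5,7]=4  [1,3,4,5,6,7]=60  [2,3,4,5,6,7]=24
  first=0(e) contributes 84
  first=1(i) contributes 28
|[w]| = 112

112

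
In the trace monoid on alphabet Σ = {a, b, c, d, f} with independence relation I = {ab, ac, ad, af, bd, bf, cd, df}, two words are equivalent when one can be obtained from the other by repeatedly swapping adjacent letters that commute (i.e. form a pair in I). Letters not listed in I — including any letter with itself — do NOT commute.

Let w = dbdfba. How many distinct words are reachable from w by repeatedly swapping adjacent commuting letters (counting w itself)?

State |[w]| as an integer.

180

piece 0:d — minimal
piece 1:b — minimal
piece 2:d rests on {0:d}
piece 3:f — minimal
piece 4:b rests on {1:b}
piece 5:a — minimal
minimal pieces: {0:d, 1:b, 3:f, 5:a}
ways to finish when only these pieces remain (= sum over removing one remaining piece with nothing left below it):
  1 left: {2}→1  {3}→1  {4}→1  {5}→1
  2 left: {0,2}→1  {1,4}→1  {2,3}→2  {2,4}→2  {2,5}→2  {3,4}→2  {3,5}→2  {4,5}→2
  3 left: {0,2,3}→3  {0,2,4}→3  {0,2,5}→3  {1,2,4}→3  {1,3,4}→3  {1,4,5}→3  {2,3,4}→6  {2,3,5}→6  {2,4,5}→6  {3,4,5}→6
  4 left: {0,1,2,4}→6  {0,2,3,4}→12  {0,2,3,5}→12  {0,2,4,5}→12  {1,2,3,4}→12  {1,2,4,5}→12  {1,3,4,5}→12  {2,3,4,5}→24
  placing 0:d first → 60 extensions
  placing 1:b first → 60 extensions
  placing 3:f first → 30 extensions
  placing 5:a first → 30 extensions
total linear extensions = 180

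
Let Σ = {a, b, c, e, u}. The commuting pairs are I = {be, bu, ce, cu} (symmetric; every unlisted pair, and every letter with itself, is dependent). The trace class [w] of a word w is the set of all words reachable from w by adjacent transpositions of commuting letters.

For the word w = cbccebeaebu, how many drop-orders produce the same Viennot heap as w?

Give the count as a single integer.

63

#0=c has no predecessor
#1=b depends on [0:c]
#2=c depends on [1:b]
#3=c depends on [2:c]
#4=e has no predecessor
#5=b depends on [3:c]
#6=e depends on [4:e]
#7=a depends on [5:b, 6:e]
#8=e depends on [7:a]
#9=b depends on [7:a]
#10=u depends on [8:e]
sources: [0:c, 4:e]
N(rest) = Σ N(rest − s) over sources s of rest; N(one piece) = 1:
  size 1 → [9]=1  [10]=1
  size 2 → [8,10]=1  [9,10]=2
  size 3 → [8,9,10]=3
  size 4 → [7,8,9,10]=3
  size 5 → [5,7,8,9,10]=3  [6,7,8,9,10]=3
  size 6 → [3,5,7,8,9,10]=3  [4,6,7,8,9,10]=3  [5,6,7,8,9,10]=6
  size 7 → [2,3,5,7,8,9,10]=3  [3,5,6,7,8,9,10]=9  [4,5,6,7,8,9,10]=9
  size 8 → [1,2,3,5,7,8,9,10]=3  [2,3,5,6,7,8,9,10]=12  [3,4,5,6,7,8,9,10]=18
  size 9 → [0,1,2,3,5,7,8,9,10]=3  [1,2,3,5,6,7,8,9,10]=15  [2,3,4,5,6,7,8,9,10]=30
  first=0(c) contributes 45
  first=4(e) contributes 18
|[w]| = 63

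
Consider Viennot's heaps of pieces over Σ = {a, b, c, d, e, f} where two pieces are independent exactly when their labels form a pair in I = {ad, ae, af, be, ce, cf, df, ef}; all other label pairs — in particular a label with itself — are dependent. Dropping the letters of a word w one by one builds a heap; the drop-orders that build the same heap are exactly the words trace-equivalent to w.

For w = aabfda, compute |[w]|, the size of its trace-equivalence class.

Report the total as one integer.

6

drop 0:a onto floor
drop 1:a onto {0:a}
drop 2:b onto {1:a}
drop 3:f onto {2:b}
drop 4:d onto {2:b}
drop 5:a onto {2:b}
ground layer = {0:a}
drop-orders for the pieces not yet dropped (sum over which currently-grounded one goes next):
  1 to go: {3} 1  {4} 1  {5} 1
  2 to go: {3,4} 2  {3,5} 2  {4,5} 2
  3 to go: {3,4,5} 6
  4 to go: {2,3,4,5} 6
  if 0:a drops first: 6 orders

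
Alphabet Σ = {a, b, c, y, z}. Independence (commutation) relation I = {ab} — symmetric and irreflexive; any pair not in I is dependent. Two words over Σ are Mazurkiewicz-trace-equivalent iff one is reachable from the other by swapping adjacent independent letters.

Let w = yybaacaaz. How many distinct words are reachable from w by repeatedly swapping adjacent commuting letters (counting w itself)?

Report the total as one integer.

piece 0:y — minimal
piece 1:y rests on {0:y}
piece 2:b rests on {1:y}
piece 3:a rests on {1:y}
piece 4:a rests on {3:a}
piece 5:c rests on {2:b, 4:a}
piece 6:a rests on {5:c}
piece 7:a rests on {6:a}
piece 8:z rests on {7:a}
minimal pieces: {0:y}
ways to finish when only these pieces remain (= sum over removing one remaining piece with nothing left below it):
  1 left: {8}→1
  2 left: {7,8}→1
  3 left: {6,7,8}→1
  4 left: {5,6,7,8}→1
  5 left: {2,5,6,7,8}→1  {4,5,6,7,8}→1
  6 left: {2,4,5,6,7,8}→2  {3,4,5,6,7,8}→1
  7 left: {2,3,4,5,6,7,8}→3
  placing 0:y first → 3 extensions

3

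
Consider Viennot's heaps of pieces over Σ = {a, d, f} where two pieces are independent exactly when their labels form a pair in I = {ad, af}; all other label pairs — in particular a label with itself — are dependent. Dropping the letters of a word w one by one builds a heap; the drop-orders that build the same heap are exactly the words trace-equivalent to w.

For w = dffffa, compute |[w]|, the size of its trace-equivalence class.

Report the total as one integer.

6

#0=d has no predecessor
#1=f depends on [0:d]
#2=f depends on [1:f]
#3=f depends on [2:f]
#4=f depends on [3:f]
#5=a has no predecessor
sources: [0:d, 5:a]
N(rest) = Σ N(rest − s) over sources s of rest; N(one piece) = 1:
  size 1 → [4]=1  [5]=1
  size 2 → [3,4]=1  [4,5]=2
  size 3 → [2,3,4]=1  [3,4,5]=3
  size 4 → [1,2,3,4]=1  [2,3,4,5]=4
  first=0(d) contributes 5
  first=5(a) contributes 1
|[w]| = 6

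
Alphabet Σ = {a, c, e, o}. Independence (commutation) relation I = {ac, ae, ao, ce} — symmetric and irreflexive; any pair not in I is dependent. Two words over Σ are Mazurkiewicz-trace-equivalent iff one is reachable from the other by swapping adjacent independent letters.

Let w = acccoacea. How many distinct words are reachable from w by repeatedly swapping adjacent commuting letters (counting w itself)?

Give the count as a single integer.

piece 0:a — minimal
piece 1:c — minimal
piece 2:c rests on {1:c}
piece 3:c rests on {2:c}
piece 4:o rests on {3:c}
piece 5:a rests on {0:a}
piece 6:c rests on {4:o}
piece 7:e rests on {4:o}
piece 8:a rests on {5:a}
minimal pieces: {0:a, 1:c}
ways to finish when only these pieces remain (= sum over removing one remaining piece with nothing left below it):
  1 left: {6}→1  {7}→1  {8}→1
  2 left: {5,8}→1  {6,7}→2  {6,8}→2  {7,8}→2
  3 left: {0,5,8}→1  {4,6,7}→2  {5,6,8}→3  {5,7,8}→3  {6,7,8}→6
  4 left: {0,5,6,8}→4  {0,5,7,8}→4  {3,4,6,7}→2  {4,6,7,8}→8  {5,6,7,8}→12
  5 left: {0,5,6,7,8}→20  {2,3,4,6,7}→2  {3,4,6,7,8}→10  {4,5,6,7,8}→20
  6 left: {0,4,5,6,7,8}→40  {1,2,3,4,6,7}→2  {2,3,4,6,7,8}→12  {3,4,5,6,7,8}→30
  7 left: {0,3,4,5,6,7,8}→70  {1,2,3,4,6,7,8}→14  {2,3,4,5,6,7,8}→42
  placing 0:a first → 56 extensions
  placing 1:c first → 112 extensions
total linear extensions = 168

168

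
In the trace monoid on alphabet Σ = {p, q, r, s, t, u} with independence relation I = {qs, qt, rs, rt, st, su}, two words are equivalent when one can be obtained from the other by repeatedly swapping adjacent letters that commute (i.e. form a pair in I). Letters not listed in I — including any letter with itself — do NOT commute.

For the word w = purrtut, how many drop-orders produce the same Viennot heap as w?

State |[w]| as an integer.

3

piece 0:p — minimal
piece 1:u rests on {0:p}
piece 2:r rests on {1:u}
piece 3:r rests on {2:r}
piece 4:t rests on {1:u}
piece 5:u rests on {3:r, 4:t}
piece 6:t rests on {5:u}
minimal pieces: {0:p}
ways to finish when only these pieces remain (= sum over removing one remaining piece with nothing left below it):
  1 left: {6}→1
  2 left: {5,6}→1
  3 left: {3,5,6}→1  {4,5,6}→1
  4 left: {2,3,5,6}→1  {3,4,5,6}→2
  5 left: {2,3,4,5,6}→3
  placing 0:p first → 3 extensions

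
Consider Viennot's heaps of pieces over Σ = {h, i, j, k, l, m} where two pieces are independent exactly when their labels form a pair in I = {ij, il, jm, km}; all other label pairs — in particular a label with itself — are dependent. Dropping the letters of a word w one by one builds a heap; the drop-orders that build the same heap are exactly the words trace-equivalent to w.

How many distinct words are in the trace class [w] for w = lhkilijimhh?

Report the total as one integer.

piece 0:l — minimal
piece 1:h rests on {0:l}
piece 2:k rests on {1:h}
piece 3:i rests on {2:k}
piece 4:l rests on {2:k}
piece 5:i rests on {3:i}
piece 6:j rests on {4:l}
piece 7:i rests on {5:i}
piece 8:m rests on {4:l, 7:i}
piece 9:h rests on {6:j, 8:m}
piece 10:h rests on {9:h}
minimal pieces: {0:l}
ways to finish when only these pieces remain (= sum over removing one remaining piece with nothing left below it):
  1 left: {10}→1
  2 left: {9,10}→1
  3 left: {6,9,10}→1  {8,9,10}→1
  4 left: {6,8,9,10}→2  {7,8,9,10}→1
  5 left: {4,6,8,9,10}→2  {5,7,8,9,10}→1  {6,7,8,9,10}→3
  6 left: {3,5,7,8,9,10}→1  {4,6,7,8,9,10}→5  {5,6,7,8,9,10}→4
  7 left: {3,5,6,7,8,9,10}→5  {4,5,6,7,8,9,10}→9
  8 left: {3,4,5,6,7,8,9,10}→14
  9 left: {2,3,4,5,6,7,8,9,10}→14
  placing 0:l first → 14 extensions

14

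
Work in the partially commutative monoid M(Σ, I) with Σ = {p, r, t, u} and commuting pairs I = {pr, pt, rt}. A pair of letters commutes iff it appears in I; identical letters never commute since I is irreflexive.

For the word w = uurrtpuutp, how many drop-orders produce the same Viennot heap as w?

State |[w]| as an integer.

24

piece 0:u — minimal
piece 1:u rests on {0:u}
piece 2:r rests on {1:u}
piece 3:r rests on {2:r}
piece 4:t rests on {1:u}
piece 5:p rests on {1:u}
piece 6:u rests on {3:r, 4:t, 5:p}
piece 7:u rests on {6:u}
piece 8:t rests on {7:u}
piece 9:p rests on {7:u}
minimal pieces: {0:u}
ways to finish when only these pieces remain (= sum over removing one remaining piece with nothing left below it):
  1 left: {8}→1  {9}→1
  2 left: {8,9}→2
  3 left: {7,8,9}→2
  4 left: {6,7,8,9}→2
  5 left: {3,6,7,8,9}→2  {4,6,7,8,9}→2  {5,6,7,8,9}→2
  6 left: {2,3,6,7,8,9}→2  {3,4,6,7,8,9}→4  {3,5,6,7,8,9}→4  {4,5,6,7,8,9}→4
  7 left: {2,3,4,6,7,8,9}→6  {2,3,5,6,7,8,9}→6  {3,4,5,6,7,8,9}→12
  8 left: {2,3,4,5,6,7,8,9}→24
  placing 0:u first → 24 extensions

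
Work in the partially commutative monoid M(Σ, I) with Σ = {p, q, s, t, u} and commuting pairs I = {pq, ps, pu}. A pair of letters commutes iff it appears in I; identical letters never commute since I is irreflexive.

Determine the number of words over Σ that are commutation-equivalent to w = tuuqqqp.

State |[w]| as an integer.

6

piece 0:t — minimal
piece 1:u rests on {0:t}
piece 2:u rests on {1:u}
piece 3:q rests on {2:u}
piece 4:q rests on {3:q}
piece 5:q rests on {4:q}
piece 6:p rests on {0:t}
minimal pieces: {0:t}
ways to finish when only these pieces remain (= sum over removing one remaining piece with nothing left below it):
  1 left: {5}→1  {6}→1
  2 left: {4,5}→1  {5,6}→2
  3 left: {3,4,5}→1  {4,5,6}→3
  4 left: {2,3,4,5}→1  {3,4,5,6}→4
  5 left: {1,2,3,4,5}→1  {2,3,4,5,6}→5
  placing 0:t first → 6 extensions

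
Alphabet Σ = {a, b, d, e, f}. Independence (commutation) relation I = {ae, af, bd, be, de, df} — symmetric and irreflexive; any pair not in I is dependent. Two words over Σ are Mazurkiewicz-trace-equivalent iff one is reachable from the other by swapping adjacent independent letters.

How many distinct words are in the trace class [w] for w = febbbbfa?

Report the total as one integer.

#0=f has no predecessor
#1=e depends on [0:f]
#2=b depends on [0:f]
#3=b depends on [2:b]
#4=b depends on [3:b]
#5=b depends on [4:b]
#6=f depends on [1:e, 5:b]
#7=a depends on [5:b]
sources: [0:f]
N(rest) = Σ N(rest − s) over sources s of rest; N(one piece) = 1:
  size 1 → [6]=1  [7]=1
  size 2 → [1,6]=1  [6,7]=2
  size 3 → [1,6,7]=3  [5,6,7]=2
  size 4 → [1,5,6,7]=5  [4,5,6,7]=2
  size 5 → [1,4,5,6,7]=7  [3,4,5,6,7]=2
  size 6 → [1,3,4,5,6,7]=9  [2,3,4,5,6,7]=2
  first=0(f) contributes 11

11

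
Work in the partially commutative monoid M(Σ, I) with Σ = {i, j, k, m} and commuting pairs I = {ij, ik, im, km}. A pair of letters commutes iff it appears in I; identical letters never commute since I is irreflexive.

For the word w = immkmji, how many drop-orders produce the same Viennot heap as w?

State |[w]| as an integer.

0(i) covers ∅
1(m) covers ∅
2(m) covers 1:m
3(k) covers ∅
4(m) covers 2:m
5(j) covers 3:k, 4:m
6(i) covers 0:i
floor of heap: 0:i, 1:m, 3:k
completions by unplaced set U, small U first (add the entries for U minus each lowest piece of U):
  |U|=1: {5}:1  {6}:1
  |U|=2: {0,6}:1  {3,5}:1  {4,5}:1  {5,6}:2
  |U|=3: {0,5,6}:3  {2,4,5}:1  {3,4,5}:2  {3,5,6}:3  {4,5,6}:3
  |U|=4: {0,3,5,6}:6  {0,4,5,6}:6  {1,2,4,5}:1  {2,3,4,5}:3  {2,4,5,6}:4  {3,4,5,6}:8
  |U|=5: {0,2,4,5,6}:10  {0,3,4,5,6}:20  {1,2,3,4,5}:4  {1,2,4,5,6}:5  {2,3,4,5,6}:15
  start at 0(i): 24
  start at 1(m): 45
  start at 3(k): 15
sum over floor = 84

84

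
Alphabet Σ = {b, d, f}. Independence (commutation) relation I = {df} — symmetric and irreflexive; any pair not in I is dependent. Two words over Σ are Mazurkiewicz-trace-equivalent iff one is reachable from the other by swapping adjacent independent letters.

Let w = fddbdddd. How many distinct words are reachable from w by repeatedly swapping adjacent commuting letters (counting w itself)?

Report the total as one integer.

3

piece 0:f — minimal
piece 1:d — minimal
piece 2:d rests on {1:d}
piece 3:b rests on {0:f, 2:d}
piece 4:d rests on {3:b}
piece 5:d rests on {4:d}
piece 6:d rests on {5:d}
piece 7:d rests on {6:d}
minimal pieces: {0:f, 1:d}
ways to finish when only these pieces remain (= sum over removing one remaining piece with nothing left below it):
  1 left: {7}→1
  2 left: {6,7}→1
  3 left: {5,6,7}→1
  4 left: {4,5,6,7}→1
  5 left: {3,4,5,6,7}→1
  6 left: {0,3,4,5,6,7}→1  {2,3,4,5,6,7}→1
  placing 0:f first → 1 extensions
  placing 1:d first → 2 extensions
total linear extensions = 3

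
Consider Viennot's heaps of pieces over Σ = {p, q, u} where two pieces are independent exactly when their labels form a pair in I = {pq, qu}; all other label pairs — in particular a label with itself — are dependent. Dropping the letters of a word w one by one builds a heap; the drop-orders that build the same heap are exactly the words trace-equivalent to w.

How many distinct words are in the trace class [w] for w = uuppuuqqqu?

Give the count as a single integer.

120

#0=u has no predecessor
#1=u depends on [0:u]
#2=p depends on [1:u]
#3=p depends on [2:p]
#4=u depends on [3:p]
#5=u depends on [4:u]
#6=q has no predecessor
#7=q depends on [6:q]
#8=q depends on [7:q]
#9=u depends on [5:u]
sources: [0:u, 6:q]
N(rest) = Σ N(rest − s) over sources s of rest; N(one piece) = 1:
  size 1 → [8]=1  [9]=1
  size 2 → [5,9]=1  [7,8]=1  [8,9]=2
  size 3 → [4,5,9]=1  [5,8,9]=3  [6,7,8]=1  [7,8,9]=3
  size 4 → [3,4,5,9]=1  [4,5,8,9]=4  [5,7,8,9]=6  [6,7,8,9]=4
  size 5 → [2,3,4,5,9]=1  [3,4,5,8,9]=5  [4,5,7,8,9]=10  [5,6,7,8,9]=10
  size 6 → [1,2,3,4,5,9]=1  [2,3,4,5,8,9]=6  [3,4,5,7,8,9]=15  [4,5,6,7,8,9]=20
  size 7 → [0,1,2,3,4,5,9]=1  [1,2,3,4,5,8,9]=7  [2,3,4,5,7,8,9]=21  [3,4,5,6,7,8,9]=35
  size 8 → [0,1,2,3,4,5,8,9]=8  [1,2,3,4,5,7,8,9]=28  [2,3,4,5,6,7,8,9]=56
  first=0(u) contributes 84
  first=6(q) contributes 36
|[w]| = 120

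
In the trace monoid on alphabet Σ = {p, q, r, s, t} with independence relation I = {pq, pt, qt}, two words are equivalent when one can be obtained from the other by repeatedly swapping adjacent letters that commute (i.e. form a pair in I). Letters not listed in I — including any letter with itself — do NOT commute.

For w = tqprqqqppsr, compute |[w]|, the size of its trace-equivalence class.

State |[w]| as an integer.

60

#0=t has no predecessor
#1=q has no predecessor
#2=p has no predecessor
#3=r depends on [0:t, 1:q, 2:p]
#4=q depends on [3:r]
#5=q depends on [4:q]
#6=q depends on [5:q]
#7=p depends on [3:r]
#8=p depends on [7:p]
#9=s depends on [6:q, 8:p]
#10=r depends on [9:s]
sources: [0:t, 1:q, 2:p]
N(rest) = Σ N(rest − s) over sources s of rest; N(one piece) = 1:
  size 1 → [10]=1
  size 2 → [9,10]=1
  size 3 → [6,9,10]=1  [8,9,10]=1
  size 4 → [5,6,9,10]=1  [6,8,9,10]=2  [7,8,9,10]=1
  size 5 → [4,5,6,9,10]=1  [5,6,8,9,10]=3  [6,7,8,9,10]=3
  size 6 → [4,5,6,8,9,10]=4  [5,6,7,8,9,10]=6
  size 7 → [4,5,6,7,8,9,10]=10
  size 8 → [3,4,5,6,7,8,9,10]=10
  size 9 → [0,3,4,5,6,7,8,9,10]=10  [1,3,4,5,6,7,8,9,10]=10  [2,3,4,5,6,7,8,9,10]=10
  first=0(t) contributes 20
  first=1(q) contributes 20
  first=2(p) contributes 20
|[w]| = 60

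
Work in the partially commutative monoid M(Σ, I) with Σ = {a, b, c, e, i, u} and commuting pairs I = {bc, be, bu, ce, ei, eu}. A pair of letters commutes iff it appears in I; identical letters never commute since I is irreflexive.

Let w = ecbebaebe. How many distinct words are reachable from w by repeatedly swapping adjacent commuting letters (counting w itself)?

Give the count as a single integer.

90

drop 0:e onto floor
drop 1:c onto floor
drop 2:b onto floor
drop 3:e onto {0:e}
drop 4:b onto {2:b}
drop 5:a onto {1:c, 3:e, 4:b}
drop 6:e onto {5:a}
drop 7:b onto {5:a}
drop 8:e onto {6:e}
ground layer = {0:e, 1:c, 2:b}
drop-orders for the pieces not yet dropped (sum over which currently-grounded one goes next):
  1 to go: {7} 1  {8} 1
  2 to go: {6,8} 1  {7,8} 2
  3 to go: {6,7,8} 3
  4 to go: {5,6,7,8} 3
  5 to go: {1,5,6,7,8} 3  {3,5,6,7,8} 3  {4,5,6,7,8} 3
  6 to go: {0,3,5,6,7,8} 3  {1,3,5,6,7,8} 6  {1,4,5,6,7,8} 6  {2,4,5,6,7,8} 3  {3,4,5,6,7,8} 6
  7 to go: {0,1,3,5,6,7,8} 9  {0,3,4,5,6,7,8} 9  {1,2,4,5,6,7,8} 9  {1,3,4,5,6,7,8} 18  {2,3,4,5,6,7,8} 9
  if 0:e drops first: 36 orders
  if 1:c drops first: 18 orders
  if 2:b drops first: 36 orders
heap linearizations: 90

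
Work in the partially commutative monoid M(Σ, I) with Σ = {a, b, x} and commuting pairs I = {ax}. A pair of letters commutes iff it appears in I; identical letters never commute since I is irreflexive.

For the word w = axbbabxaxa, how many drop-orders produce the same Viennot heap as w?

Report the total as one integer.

piece 0:a — minimal
piece 1:x — minimal
piece 2:b rests on {0:a, 1:x}
piece 3:b rests on {2:b}
piece 4:a rests on {3:b}
piece 5:b rests on {4:a}
piece 6:x rests on {5:b}
piece 7:a rests on {5:b}
piece 8:x rests on {6:x}
piece 9:a rests on {7:a}
minimal pieces: {0:a, 1:x}
ways to finish when only these pieces remain (= sum over removing one remaining piece with nothing left below it):
  1 left: {8}→1  {9}→1
  2 left: {6,8}→1  {7,9}→1  {8,9}→2
  3 left: {6,8,9}→3  {7,8,9}→3
  4 left: {6,7,8,9}→6
  5 left: {5,6,7,8,9}→6
  6 left: {4,5,6,7,8,9}→6
  7 left: {3,4,5,6,7,8,9}→6
  8 left: {2,3,4,5,6,7,8,9}→6
  placing 0:a first → 6 extensions
  placing 1:x first → 6 extensions
total linear extensions = 12

12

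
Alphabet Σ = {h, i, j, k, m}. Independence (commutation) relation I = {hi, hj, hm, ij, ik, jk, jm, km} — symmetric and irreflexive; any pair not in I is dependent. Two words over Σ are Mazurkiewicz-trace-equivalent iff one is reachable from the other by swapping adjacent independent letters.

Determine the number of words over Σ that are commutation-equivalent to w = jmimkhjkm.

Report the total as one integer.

1260

drop 0:j onto floor
drop 1:m onto floor
drop 2:i onto {1:m}
drop 3:m onto {2:i}
drop 4:k onto floor
drop 5:h onto {4:k}
drop 6:j onto {0:j}
drop 7:k onto {5:h}
drop 8:m onto {3:m}
ground layer = {0:j, 1:m, 4:k}
drop-orders for the pieces not yet dropped (sum over which currently-grounded one goes next):
  1 to go: {6} 1  {7} 1  {8} 1
  2 to go: {0,6} 1  {3,8} 1  {5,7} 1  {6,7} 2  {6,8} 2  {7,8} 2
  3 to go: {0,6,7} 3  {0,6,8} 3  {2,3,8} 1  {3,6,8} 3  {3,7,8} 3  {4,5,7} 1  {5,6,7} 3  {5,7,8} 3  {6,7,8} 6
  4 to go: {0,3,6,8} 6  {0,5,6,7} 6  {0,6,7,8} 12  {1,2,3,8} 1  {2,3,6,8} 4  {2,3,7,8} 4  {3,5,7,8} 6  {3,6,7,8} 12  {4,5,6,7} 4  {4,5,7,8} 4  {5,6,7,8} 12
  5 to go: {0,2,3,6,8} 10  {0,3,6,7,8} 30  {0,4,5,6,7} 10  {0,5,6,7,8} 30  {1,2,3,6,8} 5  {1,2,3,7,8} 5  {2,3,5,7,8} 10  {2,3,6,7,8} 20  {3,4,5,7,8} 10  {3,5,6,7,8} 30  {4,5,6,7,8} 20
  6 to go: {0,1,2,3,6,8} 15  {0,2,3,6,7,8} 60  {0,3,5,6,7,8} 90  {0,4,5,6,7,8} 60  {1,2,3,5,7,8} 15  {1,2,3,6,7,8} 30  {2,3,4,5,7,8} 20  {2,3,5,6,7,8} 60  {3,4,5,6,7,8} 60
  7 to go: {0,1,2,3,6,7,8} 105  {0,2,3,5,6,7,8} 210  {0,3,4,5,6,7,8} 210  {1,2,3,4,5,7,8} 35  {1,2,3,5,6,7,8} 105  {2,3,4,5,6,7,8} 140
  if 0:j drops first: 280 orders
  if 1:m drops first: 560 orders
  if 4:k drops first: 420 orders
heap linearizations: 1260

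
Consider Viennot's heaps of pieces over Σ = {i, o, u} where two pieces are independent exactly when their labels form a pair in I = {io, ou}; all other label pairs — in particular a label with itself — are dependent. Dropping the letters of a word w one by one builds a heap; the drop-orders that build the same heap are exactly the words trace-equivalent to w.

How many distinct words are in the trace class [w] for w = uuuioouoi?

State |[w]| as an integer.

84

0(u) covers ∅
1(u) covers 0:u
2(u) covers 1:u
3(i) covers 2:u
4(o) covers ∅
5(o) covers 4:o
6(u) covers 3:i
7(o) covers 5:o
8(i) covers 6:u
floor of heap: 0:u, 4:o
completions by unplaced set U, small U first (add the entries for U minus each lowest piece of U):
  |U|=1: {7}:1  {8}:1
  |U|=2: {5,7}:1  {6,8}:1  {7,8}:2
  |U|=3: {3,6,8}:1  {4,5,7}:1  {5,7,8}:3  {6,7,8}:3
  |U|=4: {2,3,6,8}:1  {3,6,7,8}:4  {4,5,7,8}:4  {5,6,7,8}:6
  |U|=5: {1,2,3,6,8}:1  {2,3,6,7,8}:5  {3,5,6,7,8}:10  {4,5,6,7,8}:10
  |U|=6: {0,1,2,3,6,8}:1  {1,2,3,6,7,8}:6  {2,3,5,6,7,8}:15  {3,4,5,6,7,8}:20
  |U|=7: {0,1,2,3,6,7,8}:7  {1,2,3,5,6,7,8}:21  {2,3,4,5,6,7,8}:35
  start at 0(u): 56
  start at 4(o): 28
sum over floor = 84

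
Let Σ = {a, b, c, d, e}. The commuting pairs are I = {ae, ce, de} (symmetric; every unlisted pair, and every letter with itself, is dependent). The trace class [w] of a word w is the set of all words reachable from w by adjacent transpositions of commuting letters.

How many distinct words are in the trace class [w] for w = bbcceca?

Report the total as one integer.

5

0(b) covers ∅
1(b) covers 0:b
2(c) covers 1:b
3(c) covers 2:c
4(e) covers 1:b
5(c) covers 3:c
6(a) covers 5:c
floor of heap: 0:b
completions by unplaced set U, small U first (add the entries for U minus each lowest piece of U):
  |U|=1: {4}:1  {6}:1
  |U|=2: {4,6}:2  {5,6}:1
  |U|=3: {3,5,6}:1  {4,5,6}:3
  |U|=4: {2,3,5,6}:1  {3,4,5,6}:4
  |U|=5: {2,3,4,5,6}:5
  start at 0(b): 5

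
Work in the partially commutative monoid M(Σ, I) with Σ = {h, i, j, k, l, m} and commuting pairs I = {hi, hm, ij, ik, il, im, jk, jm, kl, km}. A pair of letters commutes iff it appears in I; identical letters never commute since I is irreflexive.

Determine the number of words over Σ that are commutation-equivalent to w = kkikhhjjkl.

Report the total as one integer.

40

drop 0:k onto floor
drop 1:k onto {0:k}
drop 2:i onto floor
drop 3:k onto {1:k}
drop 4:h onto {3:k}
drop 5:h onto {4:h}
drop 6:j onto {5:h}
drop 7:j onto {6:j}
drop 8:k onto {5:h}
drop 9:l onto {7:j}
ground layer = {0:k, 2:i}
drop-orders for the pieces not yet dropped (sum over which currently-grounded one goes next):
  1 to go: {2} 1  {8} 1  {9} 1
  2 to go: {2,8} 2  {2,9} 2  {7,9} 1  {8,9} 2
  3 to go: {2,7,9} 3  {2,8,9} 6  {6,7,9} 1  {7,8,9} 3
  4 to go: {2,6,7,9} 4  {2,7,8,9} 12  {6,7,8,9} 4
  5 to go: {2,6,7,8,9} 20  {5,6,7,8,9} 4
  6 to go: {2,5,6,7,8,9} 24  {4,5,6,7,8,9} 4
  7 to go: {2,4,5,6,7,8,9} 28  {3,4,5,6,7,8,9} 4
  8 to go: {1,3,4,5,6,7,8,9} 4  {2,3,4,5,6,7,8,9} 32
  if 0:k drops first: 36 orders
  if 2:i drops first: 4 orders
heap linearizations: 40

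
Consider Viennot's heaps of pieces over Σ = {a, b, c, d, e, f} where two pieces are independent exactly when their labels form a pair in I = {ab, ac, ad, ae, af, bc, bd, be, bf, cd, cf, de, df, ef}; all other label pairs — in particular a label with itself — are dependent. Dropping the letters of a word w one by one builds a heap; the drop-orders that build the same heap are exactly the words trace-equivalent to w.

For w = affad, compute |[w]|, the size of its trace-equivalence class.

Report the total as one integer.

30

0(a) covers ∅
1(f) covers ∅
2(f) covers 1:f
3(a) covers 0:a
4(d) covers ∅
floor of heap: 0:a, 1:f, 4:d
completions by unplaced set U, small U first (add the entries for U minus each lowest piece of U):
  |U|=1: {2}:1  {3}:1  {4}:1
  |U|=2: {0,3}:1  {1,2}:1  {2,3}:2  {2,4}:2  {3,4}:2
  |U|=3: {0,2,3}:3  {0,3,4}:3  {1,2,3}:3  {1,2,4}:3  {2,3,4}:6
  start at 0(a): 12
  start at 1(f): 12
  start at 4(d): 6
sum over floor = 30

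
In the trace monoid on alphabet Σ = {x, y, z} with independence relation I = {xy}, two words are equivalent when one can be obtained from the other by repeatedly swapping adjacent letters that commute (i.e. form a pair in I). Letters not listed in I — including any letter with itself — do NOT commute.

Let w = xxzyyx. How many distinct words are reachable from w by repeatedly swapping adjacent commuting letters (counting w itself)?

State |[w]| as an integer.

drop 0:x onto floor
drop 1:x onto {0:x}
drop 2:z onto {1:x}
drop 3:y onto {2:z}
drop 4:y onto {3:y}
drop 5:x onto {2:z}
ground layer = {0:x}
drop-orders for the pieces not yet dropped (sum over which currently-grounded one goes next):
  1 to go: {4} 1  {5} 1
  2 to go: {3,4} 1  {4,5} 2
  3 to go: {3,4,5} 3
  4 to go: {2,3,4,5} 3
  if 0:x drops first: 3 orders

3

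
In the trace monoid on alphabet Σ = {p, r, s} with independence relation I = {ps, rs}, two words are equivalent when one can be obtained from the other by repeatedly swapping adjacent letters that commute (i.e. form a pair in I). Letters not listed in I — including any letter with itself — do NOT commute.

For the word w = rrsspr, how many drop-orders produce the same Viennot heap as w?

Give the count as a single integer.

piece 0:r — minimal
piece 1:r rests on {0:r}
piece 2:s — minimal
piece 3:s rests on {2:s}
piece 4:p rests on {1:r}
piece 5:r rests on {4:p}
minimal pieces: {0:r, 2:s}
ways to finish when only these pieces remain (= sum over removing one remaining piece with nothing left below it):
  1 left: {3}→1  {5}→1
  2 left: {2,3}→1  {3,5}→2  {4,5}→1
  3 left: {1,4,5}→1  {2,3,5}→3  {3,4,5}→3
  4 left: {0,1,4,5}→1  {1,3,4,5}→4  {2,3,4,5}→6
  placing 0:r first → 10 extensions
  placing 2:s first → 5 extensions
total linear extensions = 15

15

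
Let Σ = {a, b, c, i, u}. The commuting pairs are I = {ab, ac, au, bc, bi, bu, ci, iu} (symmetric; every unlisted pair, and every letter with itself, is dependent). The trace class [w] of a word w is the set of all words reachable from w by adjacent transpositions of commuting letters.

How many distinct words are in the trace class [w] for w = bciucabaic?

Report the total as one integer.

drop 0:b onto floor
drop 1:c onto floor
drop 2:i onto floor
drop 3:u onto {1:c}
drop 4:c onto {3:u}
drop 5:a onto {2:i}
drop 6:b onto {0:b}
drop 7:a onto {5:a}
drop 8:i onto {7:a}
drop 9:c onto {4:c}
ground layer = {0:b, 1:c, 2:i}
drop-orders for the pieces not yet dropped (sum over which currently-grounded one goes next):
  1 to go: {6} 1  {8} 1  {9} 1
  2 to go: {0,6} 1  {4,9} 1  {6,8} 2  {6,9} 2  {7,8} 1  {8,9} 2
  3 to go: {0,6,8} 3  {0,6,9} 3  {3,4,9} 1  {4,6,9} 3  {4,8,9} 3  {5,7,8} 1  {6,7,8} 3  {6,8,9} 6  {7,8,9} 3
  4 to go: {0,4,6,9} 6  {0,6,7,8} 6  {0,6,8,9} 12  {1,3,4,9} 1  {2,5,7,8} 1  {3,4,6,9} 4  {3,4,8,9} 4  {4,6,8,9} 12  {4,7,8,9} 6  {5,6,7,8} 4  {5,7,8,9} 4  {6,7,8,9} 12
  5 to go: {0,3,4,6,9} 10  {0,4,6,8,9} 30  {0,5,6,7,8} 10  {0,6,7,8,9} 30  {1,3,4,6,9} 5  {1,3,4,8,9} 5  {2,5,6,7,8} 5  {2,5,7,8,9} 5  {3,4,6,8,9} 20  {3,4,7,8,9} 10  {4,5,7,8,9} 10  {4,6,7,8,9} 30  {5,6,7,8,9} 20
  6 to go: {0,1,3,4,6,9} 15  {0,2,5,6,7,8} 15  {0,3,4,6,8,9} 60  {0,4,6,7,8,9} 90  {0,5,6,7,8,9} 60  {1,3,4,6,8,9} 30  {1,3,4,7,8,9} 15  {2,4,5,7,8,9} 15  {2,5,6,7,8,9} 30  {3,4,5,7,8,9} 20  {3,4,6,7,8,9} 60  {4,5,6,7,8,9} 60
  7 to go: {0,1,3,4,6,8,9} 105  {0,2,5,6,7,8,9} 105  {0,3,4,6,7,8,9} 210  {0,4,5,6,7,8,9} 210  {1,3,4,5,7,8,9} 35  {1,3,4,6,7,8,9} 105  {2,3,4,5,7,8,9} 35  {2,4,5,6,7,8,9} 105  {3,4,5,6,7,8,9} 140
  8 to go: {0,1,3,4,6,7,8,9} 420  {0,2,4,5,6,7,8,9} 420  {0,3,4,5,6,7,8,9} 560  {1,2,3,4,5,7,8,9} 70  {1,3,4,5,6,7,8,9} 280  {2,3,4,5,6,7,8,9} 280
  if 0:b drops first: 630 orders
  if 1:c drops first: 1260 orders
  if 2:i drops first: 1260 orders
heap linearizations: 3150

3150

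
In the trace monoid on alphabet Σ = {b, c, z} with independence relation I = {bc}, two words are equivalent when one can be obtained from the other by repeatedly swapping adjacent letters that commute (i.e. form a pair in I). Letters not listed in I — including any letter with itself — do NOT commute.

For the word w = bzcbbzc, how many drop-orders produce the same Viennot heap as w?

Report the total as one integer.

drop 0:b onto floor
drop 1:z onto {0:b}
drop 2:c onto {1:z}
drop 3:b onto {1:z}
drop 4:b onto {3:b}
drop 5:z onto {2:c, 4:b}
drop 6:c onto {5:z}
ground layer = {0:b}
drop-orders for the pieces not yet dropped (sum over which currently-grounded one goes next):
  1 to go: {6} 1
  2 to go: {5,6} 1
  3 to go: {2,5,6} 1  {4,5,6} 1
  4 to go: {2,4,5,6} 2  {3,4,5,6} 1
  5 to go: {2,3,4,5,6} 3
  if 0:b drops first: 3 orders

3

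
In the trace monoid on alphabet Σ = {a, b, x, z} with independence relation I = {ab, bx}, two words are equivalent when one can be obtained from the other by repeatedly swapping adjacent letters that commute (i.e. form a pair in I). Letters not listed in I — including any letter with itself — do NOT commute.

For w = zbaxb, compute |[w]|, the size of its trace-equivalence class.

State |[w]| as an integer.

0(z) covers ∅
1(b) covers 0:z
2(a) covers 0:z
3(x) covers 2:a
4(b) covers 1:b
floor of heap: 0:z
completions by unplaced set U, small U first (add the entries for U minus each lowest piece of U):
  |U|=1: {3}:1  {4}:1
  |U|=2: {1,4}:1  {2,3}:1  {3,4}:2
  |U|=3: {1,3,4}:3  {2,3,4}:3
  start at 0(z): 6

6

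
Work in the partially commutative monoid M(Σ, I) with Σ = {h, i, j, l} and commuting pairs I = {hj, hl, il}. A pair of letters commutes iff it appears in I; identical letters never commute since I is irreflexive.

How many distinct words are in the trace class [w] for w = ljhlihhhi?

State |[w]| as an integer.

19

drop 0:l onto floor
drop 1:j onto {0:l}
drop 2:h onto floor
drop 3:l onto {1:j}
drop 4:i onto {1:j, 2:h}
drop 5:h onto {4:i}
drop 6:h onto {5:h}
drop 7:h onto {6:h}
drop 8:i onto {7:h}
ground layer = {0:l, 2:h}
drop-orders for the pieces not yet dropped (sum over which currently-grounded one goes next):
  1 to go: {3} 1  {8} 1
  2 to go: {3,8} 2  {7,8} 1
  3 to go: {3,7,8} 3  {6,7,8} 1
  4 to go: {3,6,7,8} 4  {5,6,7,8} 1
  5 to go: {3,5,6,7,8} 5  {4,5,6,7,8} 1
  6 to go: {2,4,5,6,7,8} 1  {3,4,5,6,7,8} 6
  7 to go: {1,3,4,5,6,7,8} 6  {2,3,4,5,6,7,8} 7
  if 0:l drops first: 13 orders
  if 2:h drops first: 6 orders
heap linearizations: 19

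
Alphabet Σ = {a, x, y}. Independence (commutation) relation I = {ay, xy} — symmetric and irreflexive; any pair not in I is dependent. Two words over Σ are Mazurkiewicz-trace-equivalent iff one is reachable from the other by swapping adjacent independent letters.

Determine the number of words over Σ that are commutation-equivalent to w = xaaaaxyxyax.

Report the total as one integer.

55

piece 0:x — minimal
piece 1:a rests on {0:x}
piece 2:a rests on {1:a}
piece 3:a rests on {2:a}
piece 4:a rests on {3:a}
piece 5:x rests on {4:a}
piece 6:y — minimal
piece 7:x rests on {5:x}
piece 8:y rests on {6:y}
piece 9:a rests on {7:x}
piece 10:x rests on {9:a}
minimal pieces: {0:x, 6:y}
ways to finish when only these pieces remain (= sum over removing one remaining piece with nothing left below it):
  1 left: {8}→1  {10}→1
  2 left: {6,8}→1  {8,10}→2  {9,10}→1
  3 left: {6,8,10}→3  {7,9,10}→1  {8,9,10}→3
  4 left: {5,7,9,10}→1  {6,8,9,10}→6  {7,8,9,10}→4
  5 left: {4,5,7,9,10}→1  {5,7,8,9,10}→5  {6,7,8,9,10}→10
  6 left: {3,4,5,7,9,10}→1  {4,5,7,8,9,10}→6  {5,6,7,8,9,10}→15
  7 left: {2,3,4,5,7,9,10}→1  {3,4,5,7,8,9,10}→7  {4,5,6,7,8,9,10}→21
  8 left: {1,2,3,4,5,7,9,10}→1  {2,3,4,5,7,8,9,10}→8  {3,4,5,6,7,8,9,10}→28
  9 left: {0,1,2,3,4,5,7,9,10}→1  {1,2,3,4,5,7,8,9,10}→9  {2,3,4,5,6,7,8,9,10}→36
  placing 0:x first → 45 extensions
  placing 6:y first → 10 extensions
total linear extensions = 55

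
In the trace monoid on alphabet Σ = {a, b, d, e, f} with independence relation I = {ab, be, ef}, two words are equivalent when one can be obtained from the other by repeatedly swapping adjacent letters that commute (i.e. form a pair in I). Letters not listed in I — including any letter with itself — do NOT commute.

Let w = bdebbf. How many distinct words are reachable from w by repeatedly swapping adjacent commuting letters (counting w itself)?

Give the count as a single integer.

drop 0:b onto floor
drop 1:d onto {0:b}
drop 2:e onto {1:d}
drop 3:b onto {1:d}
drop 4:b onto {3:b}
drop 5:f onto {4:b}
ground layer = {0:b}
drop-orders for the pieces not yet dropped (sum over which currently-grounded one goes next):
  1 to go: {2} 1  {5} 1
  2 to go: {2,5} 2  {4,5} 1
  3 to go: {2,4,5} 3  {3,4,5} 1
  4 to go: {2,3,4,5} 4
  if 0:b drops first: 4 orders

4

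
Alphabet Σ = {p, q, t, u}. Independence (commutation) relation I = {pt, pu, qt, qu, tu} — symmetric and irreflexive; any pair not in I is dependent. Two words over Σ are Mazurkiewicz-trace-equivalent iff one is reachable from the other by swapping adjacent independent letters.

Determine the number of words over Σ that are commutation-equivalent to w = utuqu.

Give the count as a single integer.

20

drop 0:u onto floor
drop 1:t onto floor
drop 2:u onto {0:u}
drop 3:q onto floor
drop 4:u onto {2:u}
ground layer = {0:u, 1:t, 3:q}
drop-orders for the pieces not yet dropped (sum over which currently-grounded one goes next):
  1 to go: {1} 1  {3} 1  {4} 1
  2 to go: {1,3} 2  {1,4} 2  {2,4} 1  {3,4} 2
  3 to go: {0,2,4} 1  {1,2,4} 3  {1,3,4} 6  {2,3,4} 3
  if 0:u drops first: 12 orders
  if 1:t drops first: 4 orders
  if 3:q drops first: 4 orders
heap linearizations: 20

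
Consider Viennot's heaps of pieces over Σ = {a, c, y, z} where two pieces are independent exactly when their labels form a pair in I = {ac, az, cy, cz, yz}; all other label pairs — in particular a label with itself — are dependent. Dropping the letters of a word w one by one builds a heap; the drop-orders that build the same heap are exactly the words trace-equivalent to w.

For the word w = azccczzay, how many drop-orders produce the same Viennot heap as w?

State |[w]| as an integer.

1680

piece 0:a — minimal
piece 1:z — minimal
piece 2:c — minimal
piece 3:c rests on {2:c}
piece 4:c rests on {3:c}
piece 5:z rests on {1:z}
piece 6:z rests on {5:z}
piece 7:a rests on {0:a}
piece 8:y rests on {7:a}
minimal pieces: {0:a, 1:z, 2:c}
ways to finish when only these pieces remain (= sum over removing one remaining piece with nothing left below it):
  1 left: {4}→1  {6}→1  {8}→1
  2 left: {3,4}→1  {4,6}→2  {4,8}→2  {5,6}→1  {6,8}→2  {7,8}→1
  3 left: {0,7,8}→1  {1,5,6}→1  {2,3,4}→1  {3,4,6}→3  {3,4,8}→3  {4,5,6}→3  {4,6,8}→6  {4,7,8}→3  {5,6,8}→3  {6,7,8}→3
  4 left: {0,4,7,8}→4  {0,6,7,8}→4  {1,4,5,6}→4  {1,5,6,8}→4  {2,3,4,6}→4  {2,3,4,8}→4  {3,4,5,6}→6  {3,4,6,8}→12  {3,4,7,8}→6  {4,5,6,8}→12  {4,6,7,8}→12  {5,6,7,8}→6
  5 left: {0,3,4,7,8}→10  {0,4,6,7,8}→20  {0,5,6,7,8}→10  {1,3,4,5,6}→10  {1,4,5,6,8}→20  {1,5,6,7,8}→10  {2,3,4,5,6}→10  {2,3,4,6,8}→20  {2,3,4,7,8}→10  {3,4,5,6,8}→30  {3,4,6,7,8}→30  {4,5,6,7,8}→30
  6 left: {0,1,5,6,7,8}→20  {0,2,3,4,7,8}→20  {0,3,4,6,7,8}→60  {0,4,5,6,7,8}→60  {1,2,3,4,5,6}→20  {1,3,4,5,6,8}→60  {1,4,5,6,7,8}→60  {2,3,4,5,6,8}→60  {2,3,4,6,7,8}→60  {3,4,5,6,7,8}→90
  7 left: {0,1,4,5,6,7,8}→140  {0,2,3,4,6,7,8}→140  {0,3,4,5,6,7,8}→210  {1,2,3,4,5,6,8}→140  {1,3,4,5,6,7,8}→210  {2,3,4,5,6,7,8}→210
  placing 0:a first → 560 extensions
  placing 1:z first → 560 extensions
  placing 2:c first → 560 extensions
total linear extensions = 1680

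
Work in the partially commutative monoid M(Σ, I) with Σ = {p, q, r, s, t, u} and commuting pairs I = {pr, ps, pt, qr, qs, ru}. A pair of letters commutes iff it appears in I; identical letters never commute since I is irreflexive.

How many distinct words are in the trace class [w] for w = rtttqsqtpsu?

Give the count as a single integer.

10

piece 0:r — minimal
piece 1:t rests on {0:r}
piece 2:t rests on {1:t}
piece 3:t rests on {2:t}
piece 4:q rests on {3:t}
piece 5:s rests on {3:t}
piece 6:q rests on {4:q}
piece 7:t rests on {5:s, 6:q}
piece 8:p rests on {6:q}
piece 9:s rests on {7:t}
piece 10:u rests on {8:p, 9:s}
minimal pieces: {0:r}
ways to finish when only these pieces remain (= sum over removing one remaining piece with nothing left below it):
  1 left: {10}→1
  2 left: {8,10}→1  {9,10}→1
  3 left: {7,9,10}→1  {8,9,10}→2
  4 left: {5,7,9,10}→1  {7,8,9,10}→3
  5 left: {5,7,8,9,10}→4  {6,7,8,9,10}→3
  6 left: {4,6,7,8,9,10}→3  {5,6,7,8,9,10}→7
  7 left: {4,5,6,7,8,9,10}→10
  8 left: {3,4,5,6,7,8,9,10}→10
  9 left: {2,3,4,5,6,7,8,9,10}→10
  placing 0:r first → 10 extensions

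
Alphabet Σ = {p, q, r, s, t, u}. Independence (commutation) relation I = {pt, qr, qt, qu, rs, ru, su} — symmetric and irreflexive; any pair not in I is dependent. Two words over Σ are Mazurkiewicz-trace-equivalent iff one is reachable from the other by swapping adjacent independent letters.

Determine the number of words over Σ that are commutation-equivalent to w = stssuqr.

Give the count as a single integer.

#0=s has no predecessor
#1=t depends on [0:s]
#2=s depends on [1:t]
#3=s depends on [2:s]
#4=u depends on [1:t]
#5=q depends on [3:s]
#6=r depends on [1:t]
sources: [0:s]
N(rest) = Σ N(rest − s) over sources s of rest; N(one piece) = 1:
  size 1 → [4]=1  [5]=1  [6]=1
  size 2 → [3,5]=1  [4,5]=2  [4,6]=2  [5,6]=2
  size 3 → [2,3,5]=1  [3,4,5]=3  [3,5,6]=3  [4,5,6]=6
  size 4 → [2,3,4,5]=4  [2,3,5,6]=4  [3,4,5,6]=12
  size 5 → [2,3,4,5,6]=20
  first=0(s) contributes 20

20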